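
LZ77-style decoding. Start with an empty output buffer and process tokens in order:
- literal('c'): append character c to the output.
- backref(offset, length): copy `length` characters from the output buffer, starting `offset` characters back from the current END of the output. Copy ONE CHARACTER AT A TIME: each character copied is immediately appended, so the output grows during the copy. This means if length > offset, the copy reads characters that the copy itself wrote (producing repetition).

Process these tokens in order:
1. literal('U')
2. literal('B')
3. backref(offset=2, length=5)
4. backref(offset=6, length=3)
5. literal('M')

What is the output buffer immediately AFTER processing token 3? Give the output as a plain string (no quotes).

Token 1: literal('U'). Output: "U"
Token 2: literal('B'). Output: "UB"
Token 3: backref(off=2, len=5) (overlapping!). Copied 'UBUBU' from pos 0. Output: "UBUBUBU"

Answer: UBUBUBU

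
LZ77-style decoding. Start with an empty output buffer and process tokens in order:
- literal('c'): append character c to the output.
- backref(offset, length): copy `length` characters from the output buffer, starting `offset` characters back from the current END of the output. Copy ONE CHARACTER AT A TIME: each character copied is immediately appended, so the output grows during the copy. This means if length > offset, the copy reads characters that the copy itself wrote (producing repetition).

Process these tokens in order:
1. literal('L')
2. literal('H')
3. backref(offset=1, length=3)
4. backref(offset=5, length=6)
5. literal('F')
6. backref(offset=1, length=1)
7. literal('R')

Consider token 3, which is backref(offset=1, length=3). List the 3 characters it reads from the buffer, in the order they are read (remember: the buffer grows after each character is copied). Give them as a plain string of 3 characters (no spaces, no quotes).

Answer: HHH

Derivation:
Token 1: literal('L'). Output: "L"
Token 2: literal('H'). Output: "LH"
Token 3: backref(off=1, len=3). Buffer before: "LH" (len 2)
  byte 1: read out[1]='H', append. Buffer now: "LHH"
  byte 2: read out[2]='H', append. Buffer now: "LHHH"
  byte 3: read out[3]='H', append. Buffer now: "LHHHH"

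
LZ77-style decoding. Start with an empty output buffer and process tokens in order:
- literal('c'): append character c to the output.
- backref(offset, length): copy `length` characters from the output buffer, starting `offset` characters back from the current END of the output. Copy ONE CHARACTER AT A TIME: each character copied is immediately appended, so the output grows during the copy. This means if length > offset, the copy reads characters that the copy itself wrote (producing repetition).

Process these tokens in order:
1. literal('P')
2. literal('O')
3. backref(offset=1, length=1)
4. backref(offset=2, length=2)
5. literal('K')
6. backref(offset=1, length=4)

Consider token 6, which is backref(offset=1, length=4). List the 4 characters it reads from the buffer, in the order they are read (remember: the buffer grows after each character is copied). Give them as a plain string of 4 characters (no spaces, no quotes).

Token 1: literal('P'). Output: "P"
Token 2: literal('O'). Output: "PO"
Token 3: backref(off=1, len=1). Copied 'O' from pos 1. Output: "POO"
Token 4: backref(off=2, len=2). Copied 'OO' from pos 1. Output: "POOOO"
Token 5: literal('K'). Output: "POOOOK"
Token 6: backref(off=1, len=4). Buffer before: "POOOOK" (len 6)
  byte 1: read out[5]='K', append. Buffer now: "POOOOKK"
  byte 2: read out[6]='K', append. Buffer now: "POOOOKKK"
  byte 3: read out[7]='K', append. Buffer now: "POOOOKKKK"
  byte 4: read out[8]='K', append. Buffer now: "POOOOKKKKK"

Answer: KKKK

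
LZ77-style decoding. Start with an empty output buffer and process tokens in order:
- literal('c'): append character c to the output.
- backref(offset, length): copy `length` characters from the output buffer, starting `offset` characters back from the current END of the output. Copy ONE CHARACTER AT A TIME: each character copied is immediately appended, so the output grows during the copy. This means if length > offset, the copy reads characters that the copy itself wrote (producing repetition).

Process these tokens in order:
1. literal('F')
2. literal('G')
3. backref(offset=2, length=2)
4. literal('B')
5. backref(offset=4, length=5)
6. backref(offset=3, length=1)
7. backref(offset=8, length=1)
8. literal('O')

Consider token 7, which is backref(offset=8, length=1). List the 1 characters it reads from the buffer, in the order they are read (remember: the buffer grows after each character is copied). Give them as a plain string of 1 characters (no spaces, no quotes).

Answer: G

Derivation:
Token 1: literal('F'). Output: "F"
Token 2: literal('G'). Output: "FG"
Token 3: backref(off=2, len=2). Copied 'FG' from pos 0. Output: "FGFG"
Token 4: literal('B'). Output: "FGFGB"
Token 5: backref(off=4, len=5) (overlapping!). Copied 'GFGBG' from pos 1. Output: "FGFGBGFGBG"
Token 6: backref(off=3, len=1). Copied 'G' from pos 7. Output: "FGFGBGFGBGG"
Token 7: backref(off=8, len=1). Buffer before: "FGFGBGFGBGG" (len 11)
  byte 1: read out[3]='G', append. Buffer now: "FGFGBGFGBGGG"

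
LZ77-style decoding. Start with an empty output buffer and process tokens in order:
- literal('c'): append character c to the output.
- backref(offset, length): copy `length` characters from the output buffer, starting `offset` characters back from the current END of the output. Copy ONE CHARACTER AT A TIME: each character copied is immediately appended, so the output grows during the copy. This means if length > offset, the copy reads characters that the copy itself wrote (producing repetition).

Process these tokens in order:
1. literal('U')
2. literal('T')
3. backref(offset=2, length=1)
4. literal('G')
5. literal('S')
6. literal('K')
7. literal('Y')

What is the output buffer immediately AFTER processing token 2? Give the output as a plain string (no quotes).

Answer: UT

Derivation:
Token 1: literal('U'). Output: "U"
Token 2: literal('T'). Output: "UT"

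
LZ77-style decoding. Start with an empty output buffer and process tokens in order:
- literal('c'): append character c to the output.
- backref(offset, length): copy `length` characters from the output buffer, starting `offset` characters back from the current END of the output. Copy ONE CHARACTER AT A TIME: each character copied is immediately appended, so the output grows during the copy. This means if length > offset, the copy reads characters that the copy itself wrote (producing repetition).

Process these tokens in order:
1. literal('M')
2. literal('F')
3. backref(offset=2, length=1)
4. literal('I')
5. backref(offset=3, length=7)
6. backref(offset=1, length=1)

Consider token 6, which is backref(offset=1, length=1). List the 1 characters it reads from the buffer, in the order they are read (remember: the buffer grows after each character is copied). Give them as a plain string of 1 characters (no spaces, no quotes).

Answer: F

Derivation:
Token 1: literal('M'). Output: "M"
Token 2: literal('F'). Output: "MF"
Token 3: backref(off=2, len=1). Copied 'M' from pos 0. Output: "MFM"
Token 4: literal('I'). Output: "MFMI"
Token 5: backref(off=3, len=7) (overlapping!). Copied 'FMIFMIF' from pos 1. Output: "MFMIFMIFMIF"
Token 6: backref(off=1, len=1). Buffer before: "MFMIFMIFMIF" (len 11)
  byte 1: read out[10]='F', append. Buffer now: "MFMIFMIFMIFF"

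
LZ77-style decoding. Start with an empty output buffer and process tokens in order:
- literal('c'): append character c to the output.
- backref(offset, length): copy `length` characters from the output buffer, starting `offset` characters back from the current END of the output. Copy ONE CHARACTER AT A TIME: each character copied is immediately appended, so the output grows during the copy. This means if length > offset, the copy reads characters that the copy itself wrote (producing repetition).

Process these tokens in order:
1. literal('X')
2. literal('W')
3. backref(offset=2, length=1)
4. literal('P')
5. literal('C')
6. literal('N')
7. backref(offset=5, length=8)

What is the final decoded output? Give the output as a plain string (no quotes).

Token 1: literal('X'). Output: "X"
Token 2: literal('W'). Output: "XW"
Token 3: backref(off=2, len=1). Copied 'X' from pos 0. Output: "XWX"
Token 4: literal('P'). Output: "XWXP"
Token 5: literal('C'). Output: "XWXPC"
Token 6: literal('N'). Output: "XWXPCN"
Token 7: backref(off=5, len=8) (overlapping!). Copied 'WXPCNWXP' from pos 1. Output: "XWXPCNWXPCNWXP"

Answer: XWXPCNWXPCNWXP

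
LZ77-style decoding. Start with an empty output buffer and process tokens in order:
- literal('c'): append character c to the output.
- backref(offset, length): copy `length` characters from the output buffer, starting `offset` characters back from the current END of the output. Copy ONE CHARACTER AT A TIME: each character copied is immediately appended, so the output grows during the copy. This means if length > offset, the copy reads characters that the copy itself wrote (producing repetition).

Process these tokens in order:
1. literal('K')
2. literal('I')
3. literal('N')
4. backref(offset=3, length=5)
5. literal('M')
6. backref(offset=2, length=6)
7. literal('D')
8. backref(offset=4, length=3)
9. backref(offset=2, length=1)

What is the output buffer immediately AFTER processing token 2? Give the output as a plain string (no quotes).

Token 1: literal('K'). Output: "K"
Token 2: literal('I'). Output: "KI"

Answer: KI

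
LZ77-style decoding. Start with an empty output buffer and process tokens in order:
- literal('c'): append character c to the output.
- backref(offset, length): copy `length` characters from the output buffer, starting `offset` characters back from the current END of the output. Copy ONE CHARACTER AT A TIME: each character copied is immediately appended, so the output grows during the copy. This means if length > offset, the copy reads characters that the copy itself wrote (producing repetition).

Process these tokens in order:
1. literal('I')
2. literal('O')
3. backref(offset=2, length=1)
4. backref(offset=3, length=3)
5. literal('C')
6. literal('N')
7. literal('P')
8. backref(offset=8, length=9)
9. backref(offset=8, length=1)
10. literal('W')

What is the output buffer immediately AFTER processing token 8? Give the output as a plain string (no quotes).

Answer: IOIIOICNPOIIOICNPO

Derivation:
Token 1: literal('I'). Output: "I"
Token 2: literal('O'). Output: "IO"
Token 3: backref(off=2, len=1). Copied 'I' from pos 0. Output: "IOI"
Token 4: backref(off=3, len=3). Copied 'IOI' from pos 0. Output: "IOIIOI"
Token 5: literal('C'). Output: "IOIIOIC"
Token 6: literal('N'). Output: "IOIIOICN"
Token 7: literal('P'). Output: "IOIIOICNP"
Token 8: backref(off=8, len=9) (overlapping!). Copied 'OIIOICNPO' from pos 1. Output: "IOIIOICNPOIIOICNPO"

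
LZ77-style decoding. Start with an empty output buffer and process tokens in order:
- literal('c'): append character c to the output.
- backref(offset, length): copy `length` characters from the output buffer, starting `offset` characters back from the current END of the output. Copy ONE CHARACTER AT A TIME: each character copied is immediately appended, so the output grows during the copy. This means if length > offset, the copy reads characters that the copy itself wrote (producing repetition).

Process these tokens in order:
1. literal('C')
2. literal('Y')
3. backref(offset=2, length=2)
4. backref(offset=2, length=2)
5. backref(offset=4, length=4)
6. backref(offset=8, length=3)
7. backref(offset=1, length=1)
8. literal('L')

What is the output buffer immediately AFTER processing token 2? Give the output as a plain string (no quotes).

Answer: CY

Derivation:
Token 1: literal('C'). Output: "C"
Token 2: literal('Y'). Output: "CY"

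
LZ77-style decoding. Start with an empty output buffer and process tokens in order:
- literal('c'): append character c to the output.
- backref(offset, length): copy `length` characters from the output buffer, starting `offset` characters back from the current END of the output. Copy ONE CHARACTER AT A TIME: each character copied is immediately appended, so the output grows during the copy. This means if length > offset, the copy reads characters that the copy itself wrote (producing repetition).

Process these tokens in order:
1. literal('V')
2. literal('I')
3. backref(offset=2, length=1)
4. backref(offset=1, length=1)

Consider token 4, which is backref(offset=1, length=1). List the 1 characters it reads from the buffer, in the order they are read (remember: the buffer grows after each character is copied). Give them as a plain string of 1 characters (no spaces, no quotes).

Answer: V

Derivation:
Token 1: literal('V'). Output: "V"
Token 2: literal('I'). Output: "VI"
Token 3: backref(off=2, len=1). Copied 'V' from pos 0. Output: "VIV"
Token 4: backref(off=1, len=1). Buffer before: "VIV" (len 3)
  byte 1: read out[2]='V', append. Buffer now: "VIVV"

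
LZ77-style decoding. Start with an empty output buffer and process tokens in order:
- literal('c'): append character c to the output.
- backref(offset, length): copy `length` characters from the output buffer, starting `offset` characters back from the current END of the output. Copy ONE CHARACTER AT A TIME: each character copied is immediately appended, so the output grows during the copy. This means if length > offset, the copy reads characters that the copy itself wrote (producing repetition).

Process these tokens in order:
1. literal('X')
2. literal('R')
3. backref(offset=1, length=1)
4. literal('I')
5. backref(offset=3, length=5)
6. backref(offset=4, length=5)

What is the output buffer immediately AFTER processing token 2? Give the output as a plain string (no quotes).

Answer: XR

Derivation:
Token 1: literal('X'). Output: "X"
Token 2: literal('R'). Output: "XR"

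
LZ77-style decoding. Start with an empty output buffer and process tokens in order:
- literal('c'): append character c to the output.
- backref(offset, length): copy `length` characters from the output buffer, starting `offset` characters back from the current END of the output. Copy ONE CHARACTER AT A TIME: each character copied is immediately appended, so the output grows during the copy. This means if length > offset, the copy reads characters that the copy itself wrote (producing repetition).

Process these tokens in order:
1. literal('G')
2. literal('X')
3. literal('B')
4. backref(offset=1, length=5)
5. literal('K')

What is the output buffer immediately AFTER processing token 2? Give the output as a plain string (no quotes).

Token 1: literal('G'). Output: "G"
Token 2: literal('X'). Output: "GX"

Answer: GX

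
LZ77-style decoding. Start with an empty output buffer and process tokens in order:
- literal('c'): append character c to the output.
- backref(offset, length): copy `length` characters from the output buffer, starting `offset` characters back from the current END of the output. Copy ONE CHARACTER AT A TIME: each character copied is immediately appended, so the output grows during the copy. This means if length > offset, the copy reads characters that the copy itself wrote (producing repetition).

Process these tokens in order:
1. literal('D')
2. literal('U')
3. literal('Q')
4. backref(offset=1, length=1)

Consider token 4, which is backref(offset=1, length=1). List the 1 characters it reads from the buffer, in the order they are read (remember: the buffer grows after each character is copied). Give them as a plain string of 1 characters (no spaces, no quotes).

Token 1: literal('D'). Output: "D"
Token 2: literal('U'). Output: "DU"
Token 3: literal('Q'). Output: "DUQ"
Token 4: backref(off=1, len=1). Buffer before: "DUQ" (len 3)
  byte 1: read out[2]='Q', append. Buffer now: "DUQQ"

Answer: Q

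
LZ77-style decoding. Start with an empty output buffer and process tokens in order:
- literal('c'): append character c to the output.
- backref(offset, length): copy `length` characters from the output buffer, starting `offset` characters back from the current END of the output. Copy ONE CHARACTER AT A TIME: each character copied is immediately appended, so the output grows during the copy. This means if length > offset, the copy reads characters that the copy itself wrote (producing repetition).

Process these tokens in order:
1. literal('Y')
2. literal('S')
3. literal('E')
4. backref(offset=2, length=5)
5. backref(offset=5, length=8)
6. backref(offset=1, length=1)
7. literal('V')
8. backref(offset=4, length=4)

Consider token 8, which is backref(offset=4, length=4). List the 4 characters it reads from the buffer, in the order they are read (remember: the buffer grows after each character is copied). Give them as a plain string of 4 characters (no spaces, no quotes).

Answer: ESSV

Derivation:
Token 1: literal('Y'). Output: "Y"
Token 2: literal('S'). Output: "YS"
Token 3: literal('E'). Output: "YSE"
Token 4: backref(off=2, len=5) (overlapping!). Copied 'SESES' from pos 1. Output: "YSESESES"
Token 5: backref(off=5, len=8) (overlapping!). Copied 'SESESSES' from pos 3. Output: "YSESESESSESESSES"
Token 6: backref(off=1, len=1). Copied 'S' from pos 15. Output: "YSESESESSESESSESS"
Token 7: literal('V'). Output: "YSESESESSESESSESSV"
Token 8: backref(off=4, len=4). Buffer before: "YSESESESSESESSESSV" (len 18)
  byte 1: read out[14]='E', append. Buffer now: "YSESESESSESESSESSVE"
  byte 2: read out[15]='S', append. Buffer now: "YSESESESSESESSESSVES"
  byte 3: read out[16]='S', append. Buffer now: "YSESESESSESESSESSVESS"
  byte 4: read out[17]='V', append. Buffer now: "YSESESESSESESSESSVESSV"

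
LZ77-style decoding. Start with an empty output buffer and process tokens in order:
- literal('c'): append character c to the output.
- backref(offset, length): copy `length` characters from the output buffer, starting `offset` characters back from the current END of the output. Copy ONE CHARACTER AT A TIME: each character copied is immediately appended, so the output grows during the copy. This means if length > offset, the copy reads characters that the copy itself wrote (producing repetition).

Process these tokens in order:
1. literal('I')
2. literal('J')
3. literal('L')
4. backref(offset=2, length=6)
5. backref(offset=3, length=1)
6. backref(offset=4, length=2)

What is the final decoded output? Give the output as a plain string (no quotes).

Answer: IJLJLJLJLLLJ

Derivation:
Token 1: literal('I'). Output: "I"
Token 2: literal('J'). Output: "IJ"
Token 3: literal('L'). Output: "IJL"
Token 4: backref(off=2, len=6) (overlapping!). Copied 'JLJLJL' from pos 1. Output: "IJLJLJLJL"
Token 5: backref(off=3, len=1). Copied 'L' from pos 6. Output: "IJLJLJLJLL"
Token 6: backref(off=4, len=2). Copied 'LJ' from pos 6. Output: "IJLJLJLJLLLJ"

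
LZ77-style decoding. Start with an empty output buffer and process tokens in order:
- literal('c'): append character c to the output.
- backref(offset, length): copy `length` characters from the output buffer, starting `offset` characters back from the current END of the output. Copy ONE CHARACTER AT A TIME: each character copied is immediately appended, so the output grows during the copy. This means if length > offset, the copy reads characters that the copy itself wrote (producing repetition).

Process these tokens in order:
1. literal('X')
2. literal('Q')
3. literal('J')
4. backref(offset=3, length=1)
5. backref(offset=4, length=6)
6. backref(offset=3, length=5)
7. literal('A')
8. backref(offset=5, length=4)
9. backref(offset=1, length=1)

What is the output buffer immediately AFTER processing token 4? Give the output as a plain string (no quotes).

Token 1: literal('X'). Output: "X"
Token 2: literal('Q'). Output: "XQ"
Token 3: literal('J'). Output: "XQJ"
Token 4: backref(off=3, len=1). Copied 'X' from pos 0. Output: "XQJX"

Answer: XQJX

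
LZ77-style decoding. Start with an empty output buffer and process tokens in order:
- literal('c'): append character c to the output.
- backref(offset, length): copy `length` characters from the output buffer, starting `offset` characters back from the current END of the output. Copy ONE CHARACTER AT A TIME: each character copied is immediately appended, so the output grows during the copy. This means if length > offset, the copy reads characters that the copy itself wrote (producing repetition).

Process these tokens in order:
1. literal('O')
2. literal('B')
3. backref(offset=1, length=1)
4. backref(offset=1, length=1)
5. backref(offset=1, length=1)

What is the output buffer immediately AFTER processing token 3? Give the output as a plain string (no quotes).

Token 1: literal('O'). Output: "O"
Token 2: literal('B'). Output: "OB"
Token 3: backref(off=1, len=1). Copied 'B' from pos 1. Output: "OBB"

Answer: OBB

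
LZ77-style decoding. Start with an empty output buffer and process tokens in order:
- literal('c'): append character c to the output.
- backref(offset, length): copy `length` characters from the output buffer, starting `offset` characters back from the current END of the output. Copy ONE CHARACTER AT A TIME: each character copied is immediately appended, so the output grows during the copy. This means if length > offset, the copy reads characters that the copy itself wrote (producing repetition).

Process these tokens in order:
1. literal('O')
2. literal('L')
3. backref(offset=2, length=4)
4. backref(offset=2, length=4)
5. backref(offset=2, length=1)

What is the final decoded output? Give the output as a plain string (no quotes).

Answer: OLOLOLOLOLO

Derivation:
Token 1: literal('O'). Output: "O"
Token 2: literal('L'). Output: "OL"
Token 3: backref(off=2, len=4) (overlapping!). Copied 'OLOL' from pos 0. Output: "OLOLOL"
Token 4: backref(off=2, len=4) (overlapping!). Copied 'OLOL' from pos 4. Output: "OLOLOLOLOL"
Token 5: backref(off=2, len=1). Copied 'O' from pos 8. Output: "OLOLOLOLOLO"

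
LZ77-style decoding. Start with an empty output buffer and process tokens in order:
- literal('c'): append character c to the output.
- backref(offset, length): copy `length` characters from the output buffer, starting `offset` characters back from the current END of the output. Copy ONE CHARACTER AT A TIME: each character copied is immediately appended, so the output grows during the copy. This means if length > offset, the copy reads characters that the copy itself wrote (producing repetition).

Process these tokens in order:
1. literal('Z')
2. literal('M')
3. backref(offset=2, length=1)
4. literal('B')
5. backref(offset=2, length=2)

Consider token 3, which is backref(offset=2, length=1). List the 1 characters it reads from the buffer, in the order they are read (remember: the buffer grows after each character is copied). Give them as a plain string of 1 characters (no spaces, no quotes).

Answer: Z

Derivation:
Token 1: literal('Z'). Output: "Z"
Token 2: literal('M'). Output: "ZM"
Token 3: backref(off=2, len=1). Buffer before: "ZM" (len 2)
  byte 1: read out[0]='Z', append. Buffer now: "ZMZ"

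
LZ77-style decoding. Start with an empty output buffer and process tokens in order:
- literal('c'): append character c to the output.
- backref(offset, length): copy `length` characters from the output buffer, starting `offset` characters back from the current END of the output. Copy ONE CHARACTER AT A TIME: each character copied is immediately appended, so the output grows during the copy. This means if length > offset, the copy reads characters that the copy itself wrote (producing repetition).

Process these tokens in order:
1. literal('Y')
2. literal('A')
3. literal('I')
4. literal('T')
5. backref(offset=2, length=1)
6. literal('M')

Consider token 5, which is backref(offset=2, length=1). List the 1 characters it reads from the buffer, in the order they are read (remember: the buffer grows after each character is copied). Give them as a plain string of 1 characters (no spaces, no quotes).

Answer: I

Derivation:
Token 1: literal('Y'). Output: "Y"
Token 2: literal('A'). Output: "YA"
Token 3: literal('I'). Output: "YAI"
Token 4: literal('T'). Output: "YAIT"
Token 5: backref(off=2, len=1). Buffer before: "YAIT" (len 4)
  byte 1: read out[2]='I', append. Buffer now: "YAITI"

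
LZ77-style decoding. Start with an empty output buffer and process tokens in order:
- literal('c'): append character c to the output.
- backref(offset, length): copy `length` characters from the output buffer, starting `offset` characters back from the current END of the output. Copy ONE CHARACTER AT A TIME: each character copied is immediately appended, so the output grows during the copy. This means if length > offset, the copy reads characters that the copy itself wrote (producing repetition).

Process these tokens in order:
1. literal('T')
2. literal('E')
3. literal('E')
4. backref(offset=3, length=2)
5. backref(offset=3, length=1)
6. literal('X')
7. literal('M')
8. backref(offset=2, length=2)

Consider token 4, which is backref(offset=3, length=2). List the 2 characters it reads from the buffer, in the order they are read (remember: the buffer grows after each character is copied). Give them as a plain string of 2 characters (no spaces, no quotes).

Answer: TE

Derivation:
Token 1: literal('T'). Output: "T"
Token 2: literal('E'). Output: "TE"
Token 3: literal('E'). Output: "TEE"
Token 4: backref(off=3, len=2). Buffer before: "TEE" (len 3)
  byte 1: read out[0]='T', append. Buffer now: "TEET"
  byte 2: read out[1]='E', append. Buffer now: "TEETE"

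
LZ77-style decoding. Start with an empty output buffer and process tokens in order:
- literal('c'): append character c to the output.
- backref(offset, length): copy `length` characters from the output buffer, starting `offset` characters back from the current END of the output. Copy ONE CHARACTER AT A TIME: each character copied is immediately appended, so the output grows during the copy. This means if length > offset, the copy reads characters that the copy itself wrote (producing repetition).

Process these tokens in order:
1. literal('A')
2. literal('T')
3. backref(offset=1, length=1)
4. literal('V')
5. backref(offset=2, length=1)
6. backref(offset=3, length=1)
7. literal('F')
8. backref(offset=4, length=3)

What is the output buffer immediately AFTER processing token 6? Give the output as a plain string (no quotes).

Token 1: literal('A'). Output: "A"
Token 2: literal('T'). Output: "AT"
Token 3: backref(off=1, len=1). Copied 'T' from pos 1. Output: "ATT"
Token 4: literal('V'). Output: "ATTV"
Token 5: backref(off=2, len=1). Copied 'T' from pos 2. Output: "ATTVT"
Token 6: backref(off=3, len=1). Copied 'T' from pos 2. Output: "ATTVTT"

Answer: ATTVTT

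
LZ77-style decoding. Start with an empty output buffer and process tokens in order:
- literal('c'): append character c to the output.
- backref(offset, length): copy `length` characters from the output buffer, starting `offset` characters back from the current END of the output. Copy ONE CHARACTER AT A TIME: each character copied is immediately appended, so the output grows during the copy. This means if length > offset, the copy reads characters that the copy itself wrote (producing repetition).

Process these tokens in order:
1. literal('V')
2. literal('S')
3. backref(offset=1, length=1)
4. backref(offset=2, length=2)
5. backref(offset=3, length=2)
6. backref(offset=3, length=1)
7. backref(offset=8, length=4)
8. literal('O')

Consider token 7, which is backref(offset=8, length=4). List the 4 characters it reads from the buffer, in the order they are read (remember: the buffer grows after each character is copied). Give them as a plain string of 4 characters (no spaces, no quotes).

Answer: VSSS

Derivation:
Token 1: literal('V'). Output: "V"
Token 2: literal('S'). Output: "VS"
Token 3: backref(off=1, len=1). Copied 'S' from pos 1. Output: "VSS"
Token 4: backref(off=2, len=2). Copied 'SS' from pos 1. Output: "VSSSS"
Token 5: backref(off=3, len=2). Copied 'SS' from pos 2. Output: "VSSSSSS"
Token 6: backref(off=3, len=1). Copied 'S' from pos 4. Output: "VSSSSSSS"
Token 7: backref(off=8, len=4). Buffer before: "VSSSSSSS" (len 8)
  byte 1: read out[0]='V', append. Buffer now: "VSSSSSSSV"
  byte 2: read out[1]='S', append. Buffer now: "VSSSSSSSVS"
  byte 3: read out[2]='S', append. Buffer now: "VSSSSSSSVSS"
  byte 4: read out[3]='S', append. Buffer now: "VSSSSSSSVSSS"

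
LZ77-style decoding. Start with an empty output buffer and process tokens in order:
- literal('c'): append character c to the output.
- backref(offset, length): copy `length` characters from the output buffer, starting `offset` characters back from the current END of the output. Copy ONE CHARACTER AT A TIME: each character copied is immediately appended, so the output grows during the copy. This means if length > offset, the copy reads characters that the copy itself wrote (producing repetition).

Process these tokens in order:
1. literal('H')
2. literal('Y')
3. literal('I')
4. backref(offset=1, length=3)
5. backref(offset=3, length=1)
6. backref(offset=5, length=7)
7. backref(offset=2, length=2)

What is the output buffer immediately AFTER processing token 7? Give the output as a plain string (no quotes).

Answer: HYIIIIIIIIIIIIII

Derivation:
Token 1: literal('H'). Output: "H"
Token 2: literal('Y'). Output: "HY"
Token 3: literal('I'). Output: "HYI"
Token 4: backref(off=1, len=3) (overlapping!). Copied 'III' from pos 2. Output: "HYIIII"
Token 5: backref(off=3, len=1). Copied 'I' from pos 3. Output: "HYIIIII"
Token 6: backref(off=5, len=7) (overlapping!). Copied 'IIIIIII' from pos 2. Output: "HYIIIIIIIIIIII"
Token 7: backref(off=2, len=2). Copied 'II' from pos 12. Output: "HYIIIIIIIIIIIIII"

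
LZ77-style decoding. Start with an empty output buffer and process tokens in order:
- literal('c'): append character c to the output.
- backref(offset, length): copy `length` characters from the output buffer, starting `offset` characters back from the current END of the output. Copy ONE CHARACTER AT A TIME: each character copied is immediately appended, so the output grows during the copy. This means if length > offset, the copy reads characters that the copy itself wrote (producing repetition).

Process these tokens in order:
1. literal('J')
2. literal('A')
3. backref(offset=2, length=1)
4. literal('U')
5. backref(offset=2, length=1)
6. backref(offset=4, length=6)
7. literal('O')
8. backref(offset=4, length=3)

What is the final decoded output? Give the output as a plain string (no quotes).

Token 1: literal('J'). Output: "J"
Token 2: literal('A'). Output: "JA"
Token 3: backref(off=2, len=1). Copied 'J' from pos 0. Output: "JAJ"
Token 4: literal('U'). Output: "JAJU"
Token 5: backref(off=2, len=1). Copied 'J' from pos 2. Output: "JAJUJ"
Token 6: backref(off=4, len=6) (overlapping!). Copied 'AJUJAJ' from pos 1. Output: "JAJUJAJUJAJ"
Token 7: literal('O'). Output: "JAJUJAJUJAJO"
Token 8: backref(off=4, len=3). Copied 'JAJ' from pos 8. Output: "JAJUJAJUJAJOJAJ"

Answer: JAJUJAJUJAJOJAJ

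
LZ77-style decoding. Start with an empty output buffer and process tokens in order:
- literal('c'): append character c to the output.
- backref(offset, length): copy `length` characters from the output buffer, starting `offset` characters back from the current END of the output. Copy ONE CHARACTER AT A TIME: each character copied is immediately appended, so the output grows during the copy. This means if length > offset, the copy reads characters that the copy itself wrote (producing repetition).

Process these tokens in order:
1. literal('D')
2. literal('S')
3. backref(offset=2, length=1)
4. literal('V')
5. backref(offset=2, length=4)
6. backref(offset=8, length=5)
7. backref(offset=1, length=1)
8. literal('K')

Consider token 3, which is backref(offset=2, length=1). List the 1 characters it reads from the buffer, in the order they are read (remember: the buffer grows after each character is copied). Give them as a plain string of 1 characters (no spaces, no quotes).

Answer: D

Derivation:
Token 1: literal('D'). Output: "D"
Token 2: literal('S'). Output: "DS"
Token 3: backref(off=2, len=1). Buffer before: "DS" (len 2)
  byte 1: read out[0]='D', append. Buffer now: "DSD"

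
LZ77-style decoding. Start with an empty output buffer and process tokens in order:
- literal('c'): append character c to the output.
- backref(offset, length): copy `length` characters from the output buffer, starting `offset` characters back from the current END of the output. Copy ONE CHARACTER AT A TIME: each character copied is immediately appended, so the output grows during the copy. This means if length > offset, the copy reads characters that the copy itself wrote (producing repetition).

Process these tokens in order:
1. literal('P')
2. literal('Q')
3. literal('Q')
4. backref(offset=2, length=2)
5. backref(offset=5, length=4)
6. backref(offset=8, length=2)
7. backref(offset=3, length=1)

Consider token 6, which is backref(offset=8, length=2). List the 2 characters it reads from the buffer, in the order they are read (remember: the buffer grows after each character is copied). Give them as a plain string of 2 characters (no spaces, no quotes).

Token 1: literal('P'). Output: "P"
Token 2: literal('Q'). Output: "PQ"
Token 3: literal('Q'). Output: "PQQ"
Token 4: backref(off=2, len=2). Copied 'QQ' from pos 1. Output: "PQQQQ"
Token 5: backref(off=5, len=4). Copied 'PQQQ' from pos 0. Output: "PQQQQPQQQ"
Token 6: backref(off=8, len=2). Buffer before: "PQQQQPQQQ" (len 9)
  byte 1: read out[1]='Q', append. Buffer now: "PQQQQPQQQQ"
  byte 2: read out[2]='Q', append. Buffer now: "PQQQQPQQQQQ"

Answer: QQ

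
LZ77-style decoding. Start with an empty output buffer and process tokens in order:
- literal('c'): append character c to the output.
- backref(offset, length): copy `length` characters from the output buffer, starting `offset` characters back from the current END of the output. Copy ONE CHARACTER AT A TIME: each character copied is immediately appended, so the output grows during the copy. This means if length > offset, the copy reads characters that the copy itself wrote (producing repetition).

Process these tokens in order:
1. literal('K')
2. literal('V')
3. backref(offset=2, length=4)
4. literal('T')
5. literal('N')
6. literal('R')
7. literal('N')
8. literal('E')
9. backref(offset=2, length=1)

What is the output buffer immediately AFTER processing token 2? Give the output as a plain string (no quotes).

Answer: KV

Derivation:
Token 1: literal('K'). Output: "K"
Token 2: literal('V'). Output: "KV"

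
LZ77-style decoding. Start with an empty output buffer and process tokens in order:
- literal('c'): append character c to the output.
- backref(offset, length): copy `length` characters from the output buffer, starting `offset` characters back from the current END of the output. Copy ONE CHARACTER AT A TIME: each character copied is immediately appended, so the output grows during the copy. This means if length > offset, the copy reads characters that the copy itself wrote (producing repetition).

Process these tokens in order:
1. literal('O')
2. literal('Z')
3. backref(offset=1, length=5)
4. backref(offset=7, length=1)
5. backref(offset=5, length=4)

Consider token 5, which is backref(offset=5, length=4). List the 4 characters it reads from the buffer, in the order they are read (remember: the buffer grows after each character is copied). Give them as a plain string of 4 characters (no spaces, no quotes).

Token 1: literal('O'). Output: "O"
Token 2: literal('Z'). Output: "OZ"
Token 3: backref(off=1, len=5) (overlapping!). Copied 'ZZZZZ' from pos 1. Output: "OZZZZZZ"
Token 4: backref(off=7, len=1). Copied 'O' from pos 0. Output: "OZZZZZZO"
Token 5: backref(off=5, len=4). Buffer before: "OZZZZZZO" (len 8)
  byte 1: read out[3]='Z', append. Buffer now: "OZZZZZZOZ"
  byte 2: read out[4]='Z', append. Buffer now: "OZZZZZZOZZ"
  byte 3: read out[5]='Z', append. Buffer now: "OZZZZZZOZZZ"
  byte 4: read out[6]='Z', append. Buffer now: "OZZZZZZOZZZZ"

Answer: ZZZZ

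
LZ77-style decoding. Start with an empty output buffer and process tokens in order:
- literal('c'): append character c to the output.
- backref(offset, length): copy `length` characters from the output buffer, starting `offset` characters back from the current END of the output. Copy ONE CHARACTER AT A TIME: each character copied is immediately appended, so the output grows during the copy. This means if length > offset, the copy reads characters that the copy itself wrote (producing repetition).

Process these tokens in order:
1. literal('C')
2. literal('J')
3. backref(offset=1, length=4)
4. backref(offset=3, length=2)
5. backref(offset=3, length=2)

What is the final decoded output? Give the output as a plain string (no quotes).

Token 1: literal('C'). Output: "C"
Token 2: literal('J'). Output: "CJ"
Token 3: backref(off=1, len=4) (overlapping!). Copied 'JJJJ' from pos 1. Output: "CJJJJJ"
Token 4: backref(off=3, len=2). Copied 'JJ' from pos 3. Output: "CJJJJJJJ"
Token 5: backref(off=3, len=2). Copied 'JJ' from pos 5. Output: "CJJJJJJJJJ"

Answer: CJJJJJJJJJ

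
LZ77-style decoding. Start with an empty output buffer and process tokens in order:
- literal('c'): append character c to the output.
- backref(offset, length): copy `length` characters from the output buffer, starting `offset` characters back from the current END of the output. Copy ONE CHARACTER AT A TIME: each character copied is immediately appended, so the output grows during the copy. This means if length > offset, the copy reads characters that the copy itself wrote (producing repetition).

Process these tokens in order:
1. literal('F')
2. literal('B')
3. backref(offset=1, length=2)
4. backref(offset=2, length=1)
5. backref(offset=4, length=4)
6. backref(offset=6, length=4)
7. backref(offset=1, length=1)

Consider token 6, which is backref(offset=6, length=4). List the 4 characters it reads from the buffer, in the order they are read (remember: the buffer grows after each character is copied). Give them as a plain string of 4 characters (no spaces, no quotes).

Answer: BBBB

Derivation:
Token 1: literal('F'). Output: "F"
Token 2: literal('B'). Output: "FB"
Token 3: backref(off=1, len=2) (overlapping!). Copied 'BB' from pos 1. Output: "FBBB"
Token 4: backref(off=2, len=1). Copied 'B' from pos 2. Output: "FBBBB"
Token 5: backref(off=4, len=4). Copied 'BBBB' from pos 1. Output: "FBBBBBBBB"
Token 6: backref(off=6, len=4). Buffer before: "FBBBBBBBB" (len 9)
  byte 1: read out[3]='B', append. Buffer now: "FBBBBBBBBB"
  byte 2: read out[4]='B', append. Buffer now: "FBBBBBBBBBB"
  byte 3: read out[5]='B', append. Buffer now: "FBBBBBBBBBBB"
  byte 4: read out[6]='B', append. Buffer now: "FBBBBBBBBBBBB"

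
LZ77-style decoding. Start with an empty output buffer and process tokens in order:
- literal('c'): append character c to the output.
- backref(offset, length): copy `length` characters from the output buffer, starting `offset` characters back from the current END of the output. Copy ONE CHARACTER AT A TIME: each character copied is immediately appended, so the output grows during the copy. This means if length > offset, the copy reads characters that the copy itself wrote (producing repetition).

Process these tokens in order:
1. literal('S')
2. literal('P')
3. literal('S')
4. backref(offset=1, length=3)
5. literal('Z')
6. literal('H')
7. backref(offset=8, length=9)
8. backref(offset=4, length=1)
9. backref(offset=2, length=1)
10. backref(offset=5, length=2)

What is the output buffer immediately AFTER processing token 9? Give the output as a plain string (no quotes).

Token 1: literal('S'). Output: "S"
Token 2: literal('P'). Output: "SP"
Token 3: literal('S'). Output: "SPS"
Token 4: backref(off=1, len=3) (overlapping!). Copied 'SSS' from pos 2. Output: "SPSSSS"
Token 5: literal('Z'). Output: "SPSSSSZ"
Token 6: literal('H'). Output: "SPSSSSZH"
Token 7: backref(off=8, len=9) (overlapping!). Copied 'SPSSSSZHS' from pos 0. Output: "SPSSSSZHSPSSSSZHS"
Token 8: backref(off=4, len=1). Copied 'S' from pos 13. Output: "SPSSSSZHSPSSSSZHSS"
Token 9: backref(off=2, len=1). Copied 'S' from pos 16. Output: "SPSSSSZHSPSSSSZHSSS"

Answer: SPSSSSZHSPSSSSZHSSS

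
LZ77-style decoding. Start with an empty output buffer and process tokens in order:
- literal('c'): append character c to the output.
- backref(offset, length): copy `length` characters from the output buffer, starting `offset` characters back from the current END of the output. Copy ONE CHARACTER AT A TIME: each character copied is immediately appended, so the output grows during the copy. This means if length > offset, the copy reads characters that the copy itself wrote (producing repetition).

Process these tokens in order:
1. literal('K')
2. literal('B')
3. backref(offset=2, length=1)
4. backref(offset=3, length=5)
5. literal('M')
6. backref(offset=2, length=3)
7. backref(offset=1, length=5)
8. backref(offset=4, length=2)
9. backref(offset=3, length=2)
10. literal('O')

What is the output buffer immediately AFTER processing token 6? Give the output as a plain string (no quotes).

Token 1: literal('K'). Output: "K"
Token 2: literal('B'). Output: "KB"
Token 3: backref(off=2, len=1). Copied 'K' from pos 0. Output: "KBK"
Token 4: backref(off=3, len=5) (overlapping!). Copied 'KBKKB' from pos 0. Output: "KBKKBKKB"
Token 5: literal('M'). Output: "KBKKBKKBM"
Token 6: backref(off=2, len=3) (overlapping!). Copied 'BMB' from pos 7. Output: "KBKKBKKBMBMB"

Answer: KBKKBKKBMBMB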